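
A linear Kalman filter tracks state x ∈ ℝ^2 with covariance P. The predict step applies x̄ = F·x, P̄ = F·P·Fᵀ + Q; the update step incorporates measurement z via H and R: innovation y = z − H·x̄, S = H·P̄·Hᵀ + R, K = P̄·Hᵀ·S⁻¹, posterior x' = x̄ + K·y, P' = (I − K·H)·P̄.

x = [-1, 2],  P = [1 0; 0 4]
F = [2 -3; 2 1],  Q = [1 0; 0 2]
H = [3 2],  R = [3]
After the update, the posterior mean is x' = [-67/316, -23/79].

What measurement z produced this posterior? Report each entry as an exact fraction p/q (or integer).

x̄ = F·x = [-8, 0]
P̄ = F·P·Fᵀ + Q = [41 -8; -8 10]
S = H·P̄·Hᵀ + R = [316]
K = P̄·Hᵀ·S⁻¹ = [107/316; -1/79]
x' − x̄ = [2461/316, -23/79] = K·y
y = (KᵀK)⁻¹·Kᵀ·(x' − x̄) = [23]
z = y + H·x̄ = [23] + [-24] = [-1]

z = [-1]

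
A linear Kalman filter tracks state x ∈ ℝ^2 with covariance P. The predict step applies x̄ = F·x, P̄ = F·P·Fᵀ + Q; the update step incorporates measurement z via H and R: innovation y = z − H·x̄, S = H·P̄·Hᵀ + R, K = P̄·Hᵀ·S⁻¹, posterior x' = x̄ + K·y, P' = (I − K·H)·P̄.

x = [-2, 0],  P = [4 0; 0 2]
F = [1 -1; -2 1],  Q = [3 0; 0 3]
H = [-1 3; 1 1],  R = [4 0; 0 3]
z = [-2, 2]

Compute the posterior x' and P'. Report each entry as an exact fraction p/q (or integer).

x' = [1534/1125, -4/45]
P' = [2867/2250 13/90; 13/90 7/18]

x̄ = F·x = [-2, 4]
P̄ = F·P·Fᵀ + Q = [9 -10; -10 21]
y = z − H·x̄ = [-16, 0]
S = H·P̄·Hᵀ + R = [262 34; 34 13]
K = P̄·Hᵀ·S⁻¹ = [-473/2250 532/1125; 23/90 8/45]
x' = x̄ + K·y = [1534/1125, -4/45]
P' = (I − K·H)·P̄ = [2867/2250 13/90; 13/90 7/18]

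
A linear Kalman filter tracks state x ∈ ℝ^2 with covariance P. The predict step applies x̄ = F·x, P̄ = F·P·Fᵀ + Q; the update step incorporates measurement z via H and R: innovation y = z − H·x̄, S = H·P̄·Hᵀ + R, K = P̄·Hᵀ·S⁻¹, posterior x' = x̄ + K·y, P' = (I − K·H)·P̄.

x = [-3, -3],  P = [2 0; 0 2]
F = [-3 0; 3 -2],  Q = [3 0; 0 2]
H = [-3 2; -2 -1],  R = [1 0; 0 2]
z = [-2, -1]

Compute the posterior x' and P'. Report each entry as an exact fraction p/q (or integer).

x' = [171/226, 464/3503]
P' = [39/226 21/113; 21/113 1466/3503]

x̄ = F·x = [9, -3]
P̄ = F·P·Fᵀ + Q = [21 -18; -18 28]
y = z − H·x̄ = [31, 14]
S = H·P̄·Hᵀ + R = [518 88; 88 42]
K = P̄·Hᵀ·S⁻¹ = [-33/226 -30/113; 979/3503 -1384/3503]
x' = x̄ + K·y = [171/226, 464/3503]
P' = (I − K·H)·P̄ = [39/226 21/113; 21/113 1466/3503]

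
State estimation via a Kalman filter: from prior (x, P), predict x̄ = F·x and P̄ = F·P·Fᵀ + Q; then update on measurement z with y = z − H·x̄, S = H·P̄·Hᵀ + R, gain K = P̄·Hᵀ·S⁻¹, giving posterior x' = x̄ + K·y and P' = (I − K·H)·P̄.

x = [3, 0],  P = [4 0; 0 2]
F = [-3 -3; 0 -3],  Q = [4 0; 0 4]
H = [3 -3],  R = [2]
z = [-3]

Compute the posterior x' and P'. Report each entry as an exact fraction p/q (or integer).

x' = [-351/199, -144/199]
P' = [4342/199 4302/199; 4302/199 4306/199]

x̄ = F·x = [-9, 0]
P̄ = F·P·Fᵀ + Q = [58 18; 18 22]
y = z − H·x̄ = [24]
S = H·P̄·Hᵀ + R = [398]
K = P̄·Hᵀ·S⁻¹ = [60/199; -6/199]
x' = x̄ + K·y = [-351/199, -144/199]
P' = (I − K·H)·P̄ = [4342/199 4302/199; 4302/199 4306/199]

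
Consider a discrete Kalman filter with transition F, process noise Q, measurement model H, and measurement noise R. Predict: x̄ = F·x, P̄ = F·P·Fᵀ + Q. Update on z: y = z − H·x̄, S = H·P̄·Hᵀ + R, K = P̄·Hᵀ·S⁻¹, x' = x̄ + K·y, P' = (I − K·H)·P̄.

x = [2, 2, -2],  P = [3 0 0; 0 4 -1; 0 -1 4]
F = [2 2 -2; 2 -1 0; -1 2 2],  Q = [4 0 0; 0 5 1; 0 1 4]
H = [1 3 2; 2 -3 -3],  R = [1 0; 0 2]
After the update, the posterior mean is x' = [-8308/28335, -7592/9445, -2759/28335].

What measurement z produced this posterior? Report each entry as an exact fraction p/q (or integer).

z = [-3, 2]

x̄ = F·x = [12, 2, -2]
P̄ = F·P·Fᵀ + Q = [56 2 -6; 2 21 -11; -6 -11 31]
S = H·P̄·Hᵀ + R = [226 -98; -98 544]
K = P̄·Hᵀ·S⁻¹ = [9838/28335 8231/28335; 1737/9445 -277/18890; 1364/28335 -7009/56670]
x' − x̄ = [-348328/28335, -26482/9445, 53911/28335] = K·y
y = (KᵀK)⁻¹·Kᵀ·(x' − x̄) = [-17, -22]
z = y + H·x̄ = [-17, -22] + [14, 24] = [-3, 2]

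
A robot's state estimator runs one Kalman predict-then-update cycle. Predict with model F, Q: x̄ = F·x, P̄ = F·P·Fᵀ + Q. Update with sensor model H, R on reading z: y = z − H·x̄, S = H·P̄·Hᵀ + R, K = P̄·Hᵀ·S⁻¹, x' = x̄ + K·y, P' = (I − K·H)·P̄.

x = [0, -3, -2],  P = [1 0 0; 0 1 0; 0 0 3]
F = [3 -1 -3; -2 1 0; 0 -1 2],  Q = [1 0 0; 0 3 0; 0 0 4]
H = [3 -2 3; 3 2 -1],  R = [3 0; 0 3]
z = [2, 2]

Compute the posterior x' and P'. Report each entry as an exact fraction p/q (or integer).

x̄ = F·x = [9, -3, -1]
P̄ = F·P·Fᵀ + Q = [38 -7 -17; -7 8 -1; -17 -1 17]
y = z − H·x̄ = [-28, -20]
S = H·P̄·Hᵀ + R = [320 149; 149 416]
K = P̄·Hᵀ·S⁻¹ = [14599/110919 25967/110919; -5348/36973 1560/36973; 3754/36973 -7566/36973]
x' = x̄ + K·y = [70159/110919, 7625/36973, 9235/36973]
P' = (I − K·H)·P̄ = [52660/110919 -29535/36973 -32377/36973; -29535/36973 88104/36973 82923/36973; -32377/36973 82923/36973 91413/36973]

x' = [70159/110919, 7625/36973, 9235/36973]
P' = [52660/110919 -29535/36973 -32377/36973; -29535/36973 88104/36973 82923/36973; -32377/36973 82923/36973 91413/36973]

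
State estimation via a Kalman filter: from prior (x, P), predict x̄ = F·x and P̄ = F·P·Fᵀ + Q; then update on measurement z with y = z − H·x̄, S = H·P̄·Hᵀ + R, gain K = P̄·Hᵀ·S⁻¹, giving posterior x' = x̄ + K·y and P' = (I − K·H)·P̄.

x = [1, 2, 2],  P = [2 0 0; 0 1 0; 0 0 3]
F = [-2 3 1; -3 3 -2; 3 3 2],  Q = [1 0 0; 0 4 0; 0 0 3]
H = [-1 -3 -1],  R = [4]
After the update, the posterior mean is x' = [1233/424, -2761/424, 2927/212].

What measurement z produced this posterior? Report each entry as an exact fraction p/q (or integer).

x̄ = F·x = [6, -1, 13]
P̄ = F·P·Fᵀ + Q = [21 15 3; 15 43 -21; 3 -21 42]
S = H·P̄·Hᵀ + R = [424]
K = P̄·Hᵀ·S⁻¹ = [-69/424; -123/424; 9/212]
x' − x̄ = [-1311/424, -2337/424, 171/212] = K·y
y = (KᵀK)⁻¹·Kᵀ·(x' − x̄) = [19]
z = y + H·x̄ = [19] + [-16] = [3]

z = [3]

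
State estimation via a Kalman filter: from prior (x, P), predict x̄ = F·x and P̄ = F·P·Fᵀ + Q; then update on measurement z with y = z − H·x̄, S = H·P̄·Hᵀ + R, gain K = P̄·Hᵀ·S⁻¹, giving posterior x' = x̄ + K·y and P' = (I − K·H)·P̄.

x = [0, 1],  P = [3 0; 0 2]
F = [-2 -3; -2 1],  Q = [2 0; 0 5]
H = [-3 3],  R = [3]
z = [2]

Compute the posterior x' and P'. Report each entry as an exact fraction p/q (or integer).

x' = [-47/59, -6/59]
P' = [874/59 861/59; 861/59 1735/118]

x̄ = F·x = [-3, 1]
P̄ = F·P·Fᵀ + Q = [32 6; 6 19]
y = z − H·x̄ = [-10]
S = H·P̄·Hᵀ + R = [354]
K = P̄·Hᵀ·S⁻¹ = [-13/59; 13/118]
x' = x̄ + K·y = [-47/59, -6/59]
P' = (I − K·H)·P̄ = [874/59 861/59; 861/59 1735/118]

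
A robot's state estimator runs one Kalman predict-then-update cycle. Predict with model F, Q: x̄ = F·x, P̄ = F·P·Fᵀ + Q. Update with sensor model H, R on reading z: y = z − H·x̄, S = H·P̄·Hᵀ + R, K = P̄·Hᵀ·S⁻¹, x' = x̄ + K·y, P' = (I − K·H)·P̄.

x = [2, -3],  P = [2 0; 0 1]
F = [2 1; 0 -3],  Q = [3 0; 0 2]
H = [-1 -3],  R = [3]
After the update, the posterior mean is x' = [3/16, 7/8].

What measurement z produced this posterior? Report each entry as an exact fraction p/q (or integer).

z = [-2]

x̄ = F·x = [1, 9]
P̄ = F·P·Fᵀ + Q = [12 -3; -3 11]
S = H·P̄·Hᵀ + R = [96]
K = P̄·Hᵀ·S⁻¹ = [-1/32; -5/16]
x' − x̄ = [-13/16, -65/8] = K·y
y = (KᵀK)⁻¹·Kᵀ·(x' − x̄) = [26]
z = y + H·x̄ = [26] + [-28] = [-2]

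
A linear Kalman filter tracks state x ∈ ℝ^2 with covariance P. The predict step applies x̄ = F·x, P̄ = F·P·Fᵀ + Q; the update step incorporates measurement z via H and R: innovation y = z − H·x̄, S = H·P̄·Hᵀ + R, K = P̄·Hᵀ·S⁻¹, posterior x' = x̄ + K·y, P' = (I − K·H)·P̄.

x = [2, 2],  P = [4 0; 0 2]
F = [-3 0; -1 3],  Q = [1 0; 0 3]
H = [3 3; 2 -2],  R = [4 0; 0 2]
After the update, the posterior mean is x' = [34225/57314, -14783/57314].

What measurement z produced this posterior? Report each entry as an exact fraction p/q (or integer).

z = [1, 2]

x̄ = F·x = [-6, 4]
P̄ = F·P·Fᵀ + Q = [37 12; 12 25]
S = H·P̄·Hᵀ + R = [778 72; 72 154]
K = P̄·Hᵀ·S⁻¹ = [9519/57314 7079/28657; 9483/57314 -7055/28657]
x' − x̄ = [378109/57314, -244039/57314] = K·y
y = (KᵀK)⁻¹·Kᵀ·(x' − x̄) = [7, 22]
z = y + H·x̄ = [7, 22] + [-6, -20] = [1, 2]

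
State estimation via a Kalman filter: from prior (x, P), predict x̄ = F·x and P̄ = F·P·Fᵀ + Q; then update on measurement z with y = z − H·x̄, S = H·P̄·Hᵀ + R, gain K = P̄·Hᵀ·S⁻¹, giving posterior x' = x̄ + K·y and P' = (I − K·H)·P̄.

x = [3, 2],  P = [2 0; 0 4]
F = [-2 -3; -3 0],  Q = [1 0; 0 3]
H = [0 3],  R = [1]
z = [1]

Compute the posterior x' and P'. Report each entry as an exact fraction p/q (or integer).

x̄ = F·x = [-12, -9]
P̄ = F·P·Fᵀ + Q = [45 12; 12 21]
y = z − H·x̄ = [28]
S = H·P̄·Hᵀ + R = [190]
K = P̄·Hᵀ·S⁻¹ = [18/95; 63/190]
x' = x̄ + K·y = [-636/95, 27/95]
P' = (I − K·H)·P̄ = [3627/95 6/95; 6/95 21/190]

x' = [-636/95, 27/95]
P' = [3627/95 6/95; 6/95 21/190]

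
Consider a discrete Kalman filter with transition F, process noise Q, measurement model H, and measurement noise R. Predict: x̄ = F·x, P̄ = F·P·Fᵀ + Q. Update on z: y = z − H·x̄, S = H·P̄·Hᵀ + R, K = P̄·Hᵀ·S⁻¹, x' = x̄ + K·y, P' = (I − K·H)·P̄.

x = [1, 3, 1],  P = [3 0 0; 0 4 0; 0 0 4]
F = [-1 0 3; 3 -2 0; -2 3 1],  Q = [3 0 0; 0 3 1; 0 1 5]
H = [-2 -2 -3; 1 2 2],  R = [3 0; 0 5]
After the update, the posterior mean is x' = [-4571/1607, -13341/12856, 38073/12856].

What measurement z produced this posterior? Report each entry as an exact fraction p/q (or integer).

x̄ = F·x = [2, -3, 8]
P̄ = F·P·Fᵀ + Q = [42 -9 18; -9 46 -41; 18 -41 57]
S = H·P̄·Hᵀ + R = [520 -272; -272 167]
K = P̄·Hᵀ·S⁻¹ = [-465/1607 -180/1607; 8455/12856 1731/1607; -7275/12856 -1000/1607]
x' − x̄ = [-7785/1607, 25227/12856, -64775/12856] = K·y
y = (KᵀK)⁻¹·Kᵀ·(x' − x̄) = [21, -11]
z = y + H·x̄ = [21, -11] + [-22, 12] = [-1, 1]

z = [-1, 1]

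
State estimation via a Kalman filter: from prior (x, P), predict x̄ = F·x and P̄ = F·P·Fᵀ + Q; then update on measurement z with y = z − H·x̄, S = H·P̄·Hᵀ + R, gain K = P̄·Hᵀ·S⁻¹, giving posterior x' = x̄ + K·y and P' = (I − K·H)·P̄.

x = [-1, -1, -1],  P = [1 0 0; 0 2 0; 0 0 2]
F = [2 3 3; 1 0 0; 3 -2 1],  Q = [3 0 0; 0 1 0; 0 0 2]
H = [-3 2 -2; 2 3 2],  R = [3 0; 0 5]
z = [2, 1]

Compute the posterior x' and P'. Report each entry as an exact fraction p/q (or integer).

x' = [-22988/13705, 2519/13705, 23422/13705]
P' = [166379/27410 11814/13705 -105063/13705; 11814/13705 5298/13705 -14541/13705; -105063/13705 -14541/13705 138972/13705]

x̄ = F·x = [-8, -1, -2]
P̄ = F·P·Fᵀ + Q = [43 2 0; 2 2 3; 0 3 21]
y = z − H·x̄ = [-24, 24]
S = H·P̄·Hᵀ + R = [434 -346; -346 339]
K = P̄·Hᵀ·S⁻¹ = [-10543/27410 -1661/13705; 1412/13705 2088/13705; 2721/13705 4839/13705]
x' = x̄ + K·y = [-22988/13705, 2519/13705, 23422/13705]
P' = (I − K·H)·P̄ = [166379/27410 11814/13705 -105063/13705; 11814/13705 5298/13705 -14541/13705; -105063/13705 -14541/13705 138972/13705]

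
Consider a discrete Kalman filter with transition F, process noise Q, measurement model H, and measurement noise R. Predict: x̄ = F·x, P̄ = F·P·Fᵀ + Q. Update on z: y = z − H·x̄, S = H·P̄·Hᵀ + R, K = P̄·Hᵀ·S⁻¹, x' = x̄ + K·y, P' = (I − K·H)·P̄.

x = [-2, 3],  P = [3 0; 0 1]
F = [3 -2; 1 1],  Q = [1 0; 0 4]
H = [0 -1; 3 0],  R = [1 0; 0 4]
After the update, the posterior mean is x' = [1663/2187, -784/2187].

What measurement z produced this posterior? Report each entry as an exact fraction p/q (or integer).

x̄ = F·x = [-12, 1]
P̄ = F·P·Fᵀ + Q = [32 7; 7 8]
S = H·P̄·Hᵀ + R = [9 -21; -21 292]
K = P̄·Hᵀ·S⁻¹ = [-28/2187 239/729; -1895/2187 7/729]
x' − x̄ = [27907/2187, -2971/2187] = K·y
y = (KᵀK)⁻¹·Kᵀ·(x' − x̄) = [2, 39]
z = y + H·x̄ = [2, 39] + [-1, -36] = [1, 3]

z = [1, 3]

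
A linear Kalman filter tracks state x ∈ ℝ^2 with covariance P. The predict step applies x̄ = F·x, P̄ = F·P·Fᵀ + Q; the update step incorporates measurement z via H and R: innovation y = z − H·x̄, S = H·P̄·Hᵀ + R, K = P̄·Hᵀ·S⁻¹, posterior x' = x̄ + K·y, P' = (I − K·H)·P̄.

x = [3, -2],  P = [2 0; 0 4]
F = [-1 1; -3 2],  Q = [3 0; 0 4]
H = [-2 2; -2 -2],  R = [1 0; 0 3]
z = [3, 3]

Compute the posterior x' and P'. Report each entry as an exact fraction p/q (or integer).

x̄ = F·x = [-5, -13]
P̄ = F·P·Fᵀ + Q = [9 14; 14 38]
y = z − H·x̄ = [19, -33]
S = H·P̄·Hᵀ + R = [77 -116; -116 303]
K = P̄·Hᵀ·S⁻¹ = [-2306/9875 -2382/9875; 496/1975 -488/1975]
x' = x̄ + K·y = [-14583/9875, -147/1975]
P' = (I − K·H)·P̄ = [2363/9875 242/1975; 242/1975 98/395]

x' = [-14583/9875, -147/1975]
P' = [2363/9875 242/1975; 242/1975 98/395]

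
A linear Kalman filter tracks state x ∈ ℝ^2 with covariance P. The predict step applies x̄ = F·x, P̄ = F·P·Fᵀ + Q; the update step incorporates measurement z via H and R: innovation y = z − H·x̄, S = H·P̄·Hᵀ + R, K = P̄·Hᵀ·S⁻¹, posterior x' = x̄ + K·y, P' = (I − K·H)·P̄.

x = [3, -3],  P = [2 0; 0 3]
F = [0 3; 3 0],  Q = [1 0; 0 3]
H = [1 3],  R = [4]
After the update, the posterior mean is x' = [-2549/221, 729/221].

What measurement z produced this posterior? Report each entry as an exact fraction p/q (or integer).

x̄ = F·x = [-9, 9]
P̄ = F·P·Fᵀ + Q = [28 0; 0 21]
S = H·P̄·Hᵀ + R = [221]
K = P̄·Hᵀ·S⁻¹ = [28/221; 63/221]
x' − x̄ = [-560/221, -1260/221] = K·y
y = (KᵀK)⁻¹·Kᵀ·(x' − x̄) = [-20]
z = y + H·x̄ = [-20] + [18] = [-2]

z = [-2]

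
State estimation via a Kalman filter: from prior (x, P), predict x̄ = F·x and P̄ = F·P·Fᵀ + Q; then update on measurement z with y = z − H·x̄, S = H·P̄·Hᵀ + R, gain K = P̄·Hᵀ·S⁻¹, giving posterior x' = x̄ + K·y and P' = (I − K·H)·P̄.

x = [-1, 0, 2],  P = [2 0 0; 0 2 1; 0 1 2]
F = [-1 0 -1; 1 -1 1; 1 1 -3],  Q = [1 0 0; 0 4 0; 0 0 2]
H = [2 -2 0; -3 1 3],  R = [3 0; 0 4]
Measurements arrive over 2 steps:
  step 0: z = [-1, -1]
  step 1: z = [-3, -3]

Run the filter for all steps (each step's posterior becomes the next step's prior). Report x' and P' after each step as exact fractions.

step 0: x' = [-5917/11909, 1767/11909, -12321/11909], P' = [20890/11909 17326/11909 15020/11909; 17326/11909 22309/11909 9875/11909; 15020/11909 9875/11909 16791/11909]
step 1: x' = [-1498525/19487136, 22568279/19487136, -8396825/6495712], P' = [7681097/4871784 6185813/4871784 1734389/1623928; 6185813/4871784 8177633/4871784 1036337/1623928; 1734389/1623928 1036337/1623928 1973555/1623928]

step 0: x̄ = F·x = [-1, 1, -7]
step 0: P̄ = F·P·Fᵀ + Q = [5 -3 3; -3 8 -2; 3 -2 18]
step 0: y = z − H·x̄ = [3, 16]
step 0: S = H·P̄·Hᵀ + R = [79 -40; -40 171]
step 0: K = P̄·Hᵀ·S⁻¹ = [2376/11909 -71/11909; -3322/11909 -11/11909; 3430/11909 3797/11909]
step 0: x' = x̄ + K·y = [-5917/11909, 1767/11909, -12321/11909]
step 0: P' = (I − K·H)·P̄ = [20890/11909 17326/11909 15020/11909; 17326/11909 22309/11909 9875/11909; 15020/11909 9875/11909 16791/11909]
step 1: x̄ = F·x = [18238/11909, -20005/11909, 32813/11909]
step 1: P̄ = F·P·Fᵀ + Q = [79630/11909 -40520/11909 32322/11909; -40520/11909 83264/11909 -42332/11909; 32322/11909 -42332/11909 103418/11909]
step 1: y = z − H·x̄ = [-112213/11909, -59447/11909]
step 1: S = H·P̄·Hᵀ + R = [1011463/11909 -520544/11909; -520544/11909 1185664/11909]
step 1: K = P̄·Hᵀ·S⁻¹ = [124607/608973 -1247977/19487136; -165985/608973 -1052773/19487136; 58171/202991 1753835/6495712]
step 1: x' = x̄ + K·y = [-1498525/19487136, 22568279/19487136, -8396825/6495712]
step 1: P' = (I − K·H)·P̄ = [7681097/4871784 6185813/4871784 1734389/1623928; 6185813/4871784 8177633/4871784 1036337/1623928; 1734389/1623928 1036337/1623928 1973555/1623928]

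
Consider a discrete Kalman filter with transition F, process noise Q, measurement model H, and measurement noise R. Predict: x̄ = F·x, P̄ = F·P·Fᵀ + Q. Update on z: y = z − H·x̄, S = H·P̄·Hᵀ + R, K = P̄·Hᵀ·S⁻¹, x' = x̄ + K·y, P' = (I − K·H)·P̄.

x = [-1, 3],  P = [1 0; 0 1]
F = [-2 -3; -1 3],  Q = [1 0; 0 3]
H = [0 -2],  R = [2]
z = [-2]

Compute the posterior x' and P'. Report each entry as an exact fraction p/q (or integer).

x' = [-7/3, 4/3]
P' = [280/27 -7/27; -7/27 13/27]

x̄ = F·x = [-7, 10]
P̄ = F·P·Fᵀ + Q = [14 -7; -7 13]
y = z − H·x̄ = [18]
S = H·P̄·Hᵀ + R = [54]
K = P̄·Hᵀ·S⁻¹ = [7/27; -13/27]
x' = x̄ + K·y = [-7/3, 4/3]
P' = (I − K·H)·P̄ = [280/27 -7/27; -7/27 13/27]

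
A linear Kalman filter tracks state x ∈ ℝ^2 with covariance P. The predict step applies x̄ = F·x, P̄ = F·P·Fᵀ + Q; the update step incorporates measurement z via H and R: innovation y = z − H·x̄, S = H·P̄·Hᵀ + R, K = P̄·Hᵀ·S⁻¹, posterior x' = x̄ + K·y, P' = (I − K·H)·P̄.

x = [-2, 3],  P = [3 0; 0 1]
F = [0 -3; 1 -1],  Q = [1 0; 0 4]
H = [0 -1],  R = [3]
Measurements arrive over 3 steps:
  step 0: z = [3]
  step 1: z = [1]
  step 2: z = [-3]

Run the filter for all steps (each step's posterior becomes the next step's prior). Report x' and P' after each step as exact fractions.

step 0: x' = [-93/11, -39/11], P' = [101/11 9/11; 9/11 24/11]
step 1: x' = [2133/184, -313/184], P' = [3613/184 135/184; 135/184 453/184]
step 2: x' = [16125/5084, 10467/2542], P' = [112787/5084 1431/2542; 1431/2542 3399/1271]

step 0: x̄ = F·x = [-9, -5]
step 0: P̄ = F·P·Fᵀ + Q = [10 3; 3 8]
step 0: y = z − H·x̄ = [-2]
step 0: S = H·P̄·Hᵀ + R = [11]
step 0: K = P̄·Hᵀ·S⁻¹ = [-3/11; -8/11]
step 0: x' = x̄ + K·y = [-93/11, -39/11]
step 0: P' = (I − K·H)·P̄ = [101/11 9/11; 9/11 24/11]
step 1: x̄ = F·x = [117/11, -54/11]
step 1: P̄ = F·P·Fᵀ + Q = [227/11 45/11; 45/11 151/11]
step 1: y = z − H·x̄ = [-43/11]
step 1: S = H·P̄·Hᵀ + R = [184/11]
step 1: K = P̄·Hᵀ·S⁻¹ = [-45/184; -151/184]
step 1: x' = x̄ + K·y = [2133/184, -313/184]
step 1: P' = (I − K·H)·P̄ = [3613/184 135/184; 135/184 453/184]
step 2: x̄ = F·x = [939/184, 1223/92]
step 2: P̄ = F·P·Fᵀ + Q = [4261/184 477/92; 477/92 1133/46]
step 2: y = z − H·x̄ = [947/92]
step 2: S = H·P̄·Hᵀ + R = [1271/46]
step 2: K = P̄·Hᵀ·S⁻¹ = [-477/2542; -1133/1271]
step 2: x' = x̄ + K·y = [16125/5084, 10467/2542]
step 2: P' = (I − K·H)·P̄ = [112787/5084 1431/2542; 1431/2542 3399/1271]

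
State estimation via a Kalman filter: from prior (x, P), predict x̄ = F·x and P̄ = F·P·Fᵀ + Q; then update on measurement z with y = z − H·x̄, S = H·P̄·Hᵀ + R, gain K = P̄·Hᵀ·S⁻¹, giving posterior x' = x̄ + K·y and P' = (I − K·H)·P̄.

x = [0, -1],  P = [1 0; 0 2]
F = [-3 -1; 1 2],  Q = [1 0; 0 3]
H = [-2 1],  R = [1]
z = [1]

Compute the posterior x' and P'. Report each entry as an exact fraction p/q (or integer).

x̄ = F·x = [1, -2]
P̄ = F·P·Fᵀ + Q = [12 -7; -7 12]
y = z − H·x̄ = [5]
S = H·P̄·Hᵀ + R = [89]
K = P̄·Hᵀ·S⁻¹ = [-31/89; 26/89]
x' = x̄ + K·y = [-66/89, -48/89]
P' = (I − K·H)·P̄ = [107/89 183/89; 183/89 392/89]

x' = [-66/89, -48/89]
P' = [107/89 183/89; 183/89 392/89]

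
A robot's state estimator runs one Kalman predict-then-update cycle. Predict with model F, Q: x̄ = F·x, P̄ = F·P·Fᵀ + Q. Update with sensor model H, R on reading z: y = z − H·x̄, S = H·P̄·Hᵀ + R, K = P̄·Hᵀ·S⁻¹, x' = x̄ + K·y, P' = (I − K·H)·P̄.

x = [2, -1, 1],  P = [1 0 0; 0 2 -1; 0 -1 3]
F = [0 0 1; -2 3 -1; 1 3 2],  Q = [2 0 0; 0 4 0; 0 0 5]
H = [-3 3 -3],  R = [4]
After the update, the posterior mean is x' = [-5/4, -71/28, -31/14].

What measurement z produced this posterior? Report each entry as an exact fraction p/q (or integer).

x̄ = F·x = [1, -8, 1]
P̄ = F·P·Fᵀ + Q = [5 -6 3; -6 35 7; 3 7 24]
S = H·P̄·Hᵀ + R = [616]
K = P̄·Hᵀ·S⁻¹ = [-3/44; 51/308; -15/154]
x' − x̄ = [-9/4, 153/28, -45/14] = K·y
y = (KᵀK)⁻¹·Kᵀ·(x' − x̄) = [33]
z = y + H·x̄ = [33] + [-30] = [3]

z = [3]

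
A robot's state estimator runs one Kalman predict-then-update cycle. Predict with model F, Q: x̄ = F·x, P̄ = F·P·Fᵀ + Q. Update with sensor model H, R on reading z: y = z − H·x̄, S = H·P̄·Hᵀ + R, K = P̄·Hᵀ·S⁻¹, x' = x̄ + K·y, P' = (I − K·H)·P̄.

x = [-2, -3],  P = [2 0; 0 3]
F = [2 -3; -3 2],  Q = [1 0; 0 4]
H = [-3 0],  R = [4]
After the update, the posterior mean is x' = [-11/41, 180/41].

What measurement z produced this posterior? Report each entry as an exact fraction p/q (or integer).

z = [1]

x̄ = F·x = [5, 0]
P̄ = F·P·Fᵀ + Q = [36 -30; -30 34]
S = H·P̄·Hᵀ + R = [328]
K = P̄·Hᵀ·S⁻¹ = [-27/82; 45/164]
x' − x̄ = [-216/41, 180/41] = K·y
y = (KᵀK)⁻¹·Kᵀ·(x' − x̄) = [16]
z = y + H·x̄ = [16] + [-15] = [1]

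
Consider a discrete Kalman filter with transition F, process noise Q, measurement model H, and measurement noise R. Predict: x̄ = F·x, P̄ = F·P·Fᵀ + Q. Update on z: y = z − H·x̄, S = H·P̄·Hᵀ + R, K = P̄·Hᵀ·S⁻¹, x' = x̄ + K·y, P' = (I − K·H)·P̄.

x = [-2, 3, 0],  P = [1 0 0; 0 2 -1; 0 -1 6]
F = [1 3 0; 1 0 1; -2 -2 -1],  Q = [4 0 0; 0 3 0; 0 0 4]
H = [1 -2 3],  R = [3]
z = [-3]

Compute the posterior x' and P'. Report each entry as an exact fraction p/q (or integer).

x̄ = F·x = [7, -2, -2]
P̄ = F·P·Fᵀ + Q = [23 -2 -11; -2 10 -6; -11 -6 18]
y = z − H·x̄ = [-8]
S = H·P̄·Hᵀ + R = [242]
K = P̄·Hᵀ·S⁻¹ = [-3/121; -20/121; 5/22]
x' = x̄ + K·y = [871/121, -82/121, -42/11]
P' = (I − K·H)·P̄ = [2765/121 -362/121 -106/11; -362/121 410/121 34/11; -106/11 34/11 11/2]

x' = [871/121, -82/121, -42/11]
P' = [2765/121 -362/121 -106/11; -362/121 410/121 34/11; -106/11 34/11 11/2]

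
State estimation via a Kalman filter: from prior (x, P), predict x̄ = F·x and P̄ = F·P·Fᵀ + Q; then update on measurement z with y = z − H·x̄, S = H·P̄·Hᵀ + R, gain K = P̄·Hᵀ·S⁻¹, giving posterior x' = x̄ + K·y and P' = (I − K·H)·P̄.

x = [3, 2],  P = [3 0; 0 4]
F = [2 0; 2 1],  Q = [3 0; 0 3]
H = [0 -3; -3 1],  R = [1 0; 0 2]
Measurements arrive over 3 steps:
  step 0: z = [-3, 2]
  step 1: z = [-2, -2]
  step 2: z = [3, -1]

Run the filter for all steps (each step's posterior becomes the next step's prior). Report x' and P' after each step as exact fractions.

step 0: x' = [-1053/3949, 4077/3949], P' = [903/3949 149/3949; 149/3949 1307/11847]
step 1: x' = [12966357/16056887, 10575647/16056887], P' = [3551742/16056887 569616/16056887; 569616/16056887 1737412/16056887]
step 2: x' = [1672941366/21466796465, -3915182979/4293359293], P' = [4746654123/21466796465 152093181/4293359293; 152093181/4293359293 464421505/4293359293]

step 0: x̄ = F·x = [6, 8]
step 0: P̄ = F·P·Fᵀ + Q = [15 12; 12 19]
step 0: y = z − H·x̄ = [21, 12]
step 0: S = H·P̄·Hᵀ + R = [172 51; 51 84]
step 0: K = P̄·Hᵀ·S⁻¹ = [-447/3949 -1280/3949; -1307/3949 -17/11847]
step 0: x' = x̄ + K·y = [-1053/3949, 4077/3949]
step 0: P' = (I − K·H)·P̄ = [903/3949 149/3949; 149/3949 1307/11847]
step 1: x̄ = F·x = [-2106/3949, 1971/3949]
step 1: P̄ = F·P·Fᵀ + Q = [15459/3949 3910/3949; 3910/3949 49472/11847]
step 1: y = z − H·x̄ = [-1985/3949, -16187/3949]
step 1: S = H·P̄·Hᵀ + R = [152365/3949 -14282/3949; -14282/3949 420179/11847]
step 1: K = P̄·Hᵀ·S⁻¹ = [-1708848/16056887 -5042805/16056887; -5212236/16056887 14282/16056887]
step 1: x' = x̄ + K·y = [12966357/16056887, 10575647/16056887]
step 1: P' = (I − K·H)·P̄ = [3551742/16056887 569616/16056887; 569616/16056887 1737412/16056887]
step 2: x̄ = F·x = [25932714/16056887, 36508361/16056887]
step 2: P̄ = F·P·Fᵀ + Q = [62377629/16056887 15346200/16056887; 15346200/16056887 66393505/16056887]
step 2: y = z − H·x̄ = [157695744/16056887, 25232894/16056887]
step 2: S = H·P̄·Hᵀ + R = [613598432/16056887 -61064715/16056887; -61064715/16056887 567828740/16056887]
step 2: K = P̄·Hᵀ·S⁻¹ = [-456279543/4293359293 -6739748232/21466796465; -1393264515/4293359293 4070981/4293359293]
step 2: x' = x̄ + K·y = [1672941366/21466796465, -3915182979/4293359293]
step 2: P' = (I − K·H)·P̄ = [4746654123/21466796465 152093181/4293359293; 152093181/4293359293 464421505/4293359293]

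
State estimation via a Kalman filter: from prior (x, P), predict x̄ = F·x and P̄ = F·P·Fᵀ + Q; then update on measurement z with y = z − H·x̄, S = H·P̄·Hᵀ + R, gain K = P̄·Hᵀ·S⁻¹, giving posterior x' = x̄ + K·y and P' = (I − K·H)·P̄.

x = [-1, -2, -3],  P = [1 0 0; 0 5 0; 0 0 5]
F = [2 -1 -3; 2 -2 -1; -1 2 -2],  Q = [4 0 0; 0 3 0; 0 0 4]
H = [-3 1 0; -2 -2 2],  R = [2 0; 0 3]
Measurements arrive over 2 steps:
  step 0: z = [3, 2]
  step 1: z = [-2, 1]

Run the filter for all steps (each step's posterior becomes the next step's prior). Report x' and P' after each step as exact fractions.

step 0: x' = [-190309/205890, 23257/205890, 5856/34315], P' = [106997/205890 184129/205890 45057/34315; 184129/205890 550673/205890 112209/34315; 45057/34315 112209/34315 169137/34315]
step 1: x' = [4182910612/6576319973, -708796856/6576319973, 7057625412/6576319973], P' = [3182302332/6576319973 5427298382/6576319973 7763821127/6576319973; 5427298382/6576319973 16727356682/6576319973 19819399267/6576319973; 7763821127/6576319973 19819399267/6576319973 29182212789/6576319973]

step 0: x̄ = F·x = [9, 5, 3]
step 0: P̄ = F·P·Fᵀ + Q = [58 29 18; 29 32 -12; 18 -12 45]
step 0: y = z − H·x̄ = [25, 24]
step 0: S = H·P̄·Hᵀ + R = [382 268; 268 727]
step 0: K = P̄·Hᵀ·S⁻¹ = [-68431/205890 -6928/102945; -857/205890 -20516/102945; -11481/34315 7914/34315]
step 0: x' = x̄ + K·y = [-190309/205890, 23257/205890, 5856/34315]
step 0: P' = (I − K·H)·P̄ = [106997/205890 184129/205890 45057/34315; 184129/205890 550673/205890 112209/34315; 45057/34315 112209/34315 169137/34315]
step 1: x̄ = F·x = [-169761/68630, -231134/102945, 55517/68630]
step 1: P̄ = F·P·Fᵀ + Q = [3664841/68630 1003178/34315 910293/68630; 1003178/34315 2200894/102945 208869/34315; 910293/68630 208869/34315 717119/68630]
step 1: y = z − H·x̄ = [-1477361/205890, -1035157/102945]
step 1: S = H·P̄·Hᵀ + R = [67649867/205890 33680494/102945; 33680494/102945 43544071/102945]
step 1: K = P̄·Hᵀ·S⁻¹ = [-2059804307/6576319973 -563853058/6576319973; 222730768/6576319973 -1556837198/6576319973; -1736032057/6576319973 1065994930/6576319973]
step 1: x' = x̄ + K·y = [4182910612/6576319973, -708796856/6576319973, 7057625412/6576319973]
step 1: P' = (I − K·H)·P̄ = [3182302332/6576319973 5427298382/6576319973 7763821127/6576319973; 5427298382/6576319973 16727356682/6576319973 19819399267/6576319973; 7763821127/6576319973 19819399267/6576319973 29182212789/6576319973]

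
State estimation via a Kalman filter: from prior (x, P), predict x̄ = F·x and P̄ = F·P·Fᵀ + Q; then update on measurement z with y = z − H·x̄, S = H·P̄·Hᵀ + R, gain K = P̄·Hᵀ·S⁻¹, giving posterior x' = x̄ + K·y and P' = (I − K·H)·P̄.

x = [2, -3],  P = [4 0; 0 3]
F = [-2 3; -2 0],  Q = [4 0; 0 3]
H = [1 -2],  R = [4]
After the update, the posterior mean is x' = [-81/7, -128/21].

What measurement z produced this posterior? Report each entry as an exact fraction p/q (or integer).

x̄ = F·x = [-13, -4]
P̄ = F·P·Fᵀ + Q = [47 16; 16 19]
S = H·P̄·Hᵀ + R = [63]
K = P̄·Hᵀ·S⁻¹ = [5/21; -22/63]
x' − x̄ = [10/7, -44/21] = K·y
y = (KᵀK)⁻¹·Kᵀ·(x' − x̄) = [6]
z = y + H·x̄ = [6] + [-5] = [1]

z = [1]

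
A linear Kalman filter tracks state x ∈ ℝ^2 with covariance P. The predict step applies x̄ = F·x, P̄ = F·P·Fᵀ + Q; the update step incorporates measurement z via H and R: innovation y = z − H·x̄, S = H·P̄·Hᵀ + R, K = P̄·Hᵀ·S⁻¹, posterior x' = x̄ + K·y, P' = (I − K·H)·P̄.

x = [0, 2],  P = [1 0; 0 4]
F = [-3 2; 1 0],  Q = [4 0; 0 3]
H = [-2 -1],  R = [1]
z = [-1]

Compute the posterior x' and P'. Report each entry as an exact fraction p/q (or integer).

x' = [51/109, 14/109]
P' = [136/109 -217/109; -217/109 432/109]

x̄ = F·x = [4, 0]
P̄ = F·P·Fᵀ + Q = [29 -3; -3 4]
y = z − H·x̄ = [7]
S = H·P̄·Hᵀ + R = [109]
K = P̄·Hᵀ·S⁻¹ = [-55/109; 2/109]
x' = x̄ + K·y = [51/109, 14/109]
P' = (I − K·H)·P̄ = [136/109 -217/109; -217/109 432/109]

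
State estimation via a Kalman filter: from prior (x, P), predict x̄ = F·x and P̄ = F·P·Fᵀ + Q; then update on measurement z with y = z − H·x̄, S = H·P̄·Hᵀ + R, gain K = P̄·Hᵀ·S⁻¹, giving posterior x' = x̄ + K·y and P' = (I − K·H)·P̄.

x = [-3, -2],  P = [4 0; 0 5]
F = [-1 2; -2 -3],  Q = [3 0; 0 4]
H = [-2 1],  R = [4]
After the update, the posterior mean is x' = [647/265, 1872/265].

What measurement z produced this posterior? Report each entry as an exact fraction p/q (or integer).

x̄ = F·x = [-1, 12]
P̄ = F·P·Fᵀ + Q = [27 -22; -22 65]
S = H·P̄·Hᵀ + R = [265]
K = P̄·Hᵀ·S⁻¹ = [-76/265; 109/265]
x' − x̄ = [912/265, -1308/265] = K·y
y = (KᵀK)⁻¹·Kᵀ·(x' − x̄) = [-12]
z = y + H·x̄ = [-12] + [14] = [2]

z = [2]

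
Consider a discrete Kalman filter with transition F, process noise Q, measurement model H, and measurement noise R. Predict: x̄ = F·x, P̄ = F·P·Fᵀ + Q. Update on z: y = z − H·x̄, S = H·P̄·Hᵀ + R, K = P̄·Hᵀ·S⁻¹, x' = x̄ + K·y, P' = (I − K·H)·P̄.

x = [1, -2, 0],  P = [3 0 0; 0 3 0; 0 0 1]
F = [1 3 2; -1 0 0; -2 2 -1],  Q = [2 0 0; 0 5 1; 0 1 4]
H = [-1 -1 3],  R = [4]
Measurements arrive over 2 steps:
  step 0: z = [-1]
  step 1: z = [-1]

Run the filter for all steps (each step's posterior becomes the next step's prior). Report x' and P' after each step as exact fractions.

step 0: x' = [-346/67, -25/201, -436/201], P' = [2409/67 -185/67 740/67; -185/67 1352/201 287/201; 740/67 287/201 929/201]
step 1: x' = [-166688/56047, -25231/224188, -299701/224188], P' = [5760747/56047 -526363/112094 3640749/112094; -526363/112094 2914207/448376 343885/448376; 3640749/112094 343885/448376 5160255/448376]

step 0: x̄ = F·x = [-5, -1, -6]
step 0: P̄ = F·P·Fᵀ + Q = [36 -3 10; -3 8 7; 10 7 29]
step 0: y = z − H·x̄ = [11]
step 0: S = H·P̄·Hᵀ + R = [201]
step 0: K = P̄·Hᵀ·S⁻¹ = [-1/67; 16/201; 70/201]
step 0: x' = x̄ + K·y = [-346/67, -25/201, -436/201]
step 0: P' = (I − K·H)·P̄ = [2409/67 -185/67 740/67; -185/67 1352/201 287/201; 740/67 287/201 929/201]
step 1: x̄ = F·x = [-1985/201, 346/67, 2462/201]
step 1: P̄ = F·P·Fᵀ + Q = [32507/201 -3334/67 -16793/201; -3334/67 2744/67 5995/67; -16793/201 5995/67 48221/201]
step 1: y = z − H·x̄ = [-8534/201]
step 1: S = H·P̄·Hᵀ + R = [448376/201]
step 1: K = P̄·Hᵀ·S⁻¹ = [-18221/112094; 55725/448376; 143471/448376]
step 1: x' = x̄ + K·y = [-166688/56047, -25231/224188, -299701/224188]
step 1: P' = (I − K·H)·P̄ = [5760747/56047 -526363/112094 3640749/112094; -526363/112094 2914207/448376 343885/448376; 3640749/112094 343885/448376 5160255/448376]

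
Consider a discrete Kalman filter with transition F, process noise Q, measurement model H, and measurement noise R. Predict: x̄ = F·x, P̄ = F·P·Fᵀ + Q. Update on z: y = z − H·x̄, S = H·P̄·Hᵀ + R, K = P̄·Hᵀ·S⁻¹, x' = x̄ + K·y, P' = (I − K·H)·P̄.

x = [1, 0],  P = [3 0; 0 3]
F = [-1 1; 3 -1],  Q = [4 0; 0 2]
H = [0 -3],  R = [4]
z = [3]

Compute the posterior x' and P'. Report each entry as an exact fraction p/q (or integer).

x' = [35/73, -69/73]
P' = [406/73 -12/73; -12/73 32/73]

x̄ = F·x = [-1, 3]
P̄ = F·P·Fᵀ + Q = [10 -12; -12 32]
y = z − H·x̄ = [12]
S = H·P̄·Hᵀ + R = [292]
K = P̄·Hᵀ·S⁻¹ = [9/73; -24/73]
x' = x̄ + K·y = [35/73, -69/73]
P' = (I − K·H)·P̄ = [406/73 -12/73; -12/73 32/73]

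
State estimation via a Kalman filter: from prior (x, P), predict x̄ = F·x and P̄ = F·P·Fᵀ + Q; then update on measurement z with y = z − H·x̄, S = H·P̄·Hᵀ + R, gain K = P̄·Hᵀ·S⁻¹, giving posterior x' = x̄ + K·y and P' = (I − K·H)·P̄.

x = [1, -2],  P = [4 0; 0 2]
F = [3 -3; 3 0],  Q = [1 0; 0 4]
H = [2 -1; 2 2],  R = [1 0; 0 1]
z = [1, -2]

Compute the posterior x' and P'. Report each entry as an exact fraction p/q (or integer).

x̄ = F·x = [9, 3]
P̄ = F·P·Fᵀ + Q = [55 36; 36 40]
y = z − H·x̄ = [-14, -26]
S = H·P̄·Hᵀ + R = [117 212; 212 669]
K = P̄·Hᵀ·S⁻¹ = [10922/33329 5606/33329; -10816/33329 11000/33329]
x' = x̄ + K·y = [1297/33329, -34589/33329]
P' = (I − K·H)·P̄ = [4575/33329 -1772/33329; -1772/33329 7272/33329]

x' = [1297/33329, -34589/33329]
P' = [4575/33329 -1772/33329; -1772/33329 7272/33329]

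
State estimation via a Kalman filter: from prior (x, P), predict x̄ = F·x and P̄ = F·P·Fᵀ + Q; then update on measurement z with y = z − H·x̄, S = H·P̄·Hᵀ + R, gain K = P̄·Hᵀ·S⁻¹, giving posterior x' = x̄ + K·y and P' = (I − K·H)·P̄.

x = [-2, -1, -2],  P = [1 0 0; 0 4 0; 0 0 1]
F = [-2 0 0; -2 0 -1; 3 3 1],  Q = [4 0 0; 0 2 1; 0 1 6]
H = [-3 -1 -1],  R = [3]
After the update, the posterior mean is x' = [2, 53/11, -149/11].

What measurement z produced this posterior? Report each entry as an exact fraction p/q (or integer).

x̄ = F·x = [4, 6, -11]
P̄ = F·P·Fᵀ + Q = [8 4 -6; 4 7 -6; -6 -6 52]
S = H·P̄·Hᵀ + R = [110]
K = P̄·Hᵀ·S⁻¹ = [-1/5; -13/110; -14/55]
x' − x̄ = [-2, -13/11, -28/11] = K·y
y = (KᵀK)⁻¹·Kᵀ·(x' − x̄) = [10]
z = y + H·x̄ = [10] + [-7] = [3]

z = [3]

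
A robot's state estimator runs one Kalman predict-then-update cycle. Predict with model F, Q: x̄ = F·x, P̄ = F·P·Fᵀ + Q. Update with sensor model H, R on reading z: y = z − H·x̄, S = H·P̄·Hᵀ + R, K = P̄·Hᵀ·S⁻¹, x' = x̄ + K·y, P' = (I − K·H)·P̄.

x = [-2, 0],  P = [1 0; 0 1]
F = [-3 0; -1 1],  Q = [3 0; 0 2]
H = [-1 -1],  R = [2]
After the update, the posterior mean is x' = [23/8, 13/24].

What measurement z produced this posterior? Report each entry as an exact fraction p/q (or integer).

z = [-3]

x̄ = F·x = [6, 2]
P̄ = F·P·Fᵀ + Q = [12 3; 3 4]
S = H·P̄·Hᵀ + R = [24]
K = P̄·Hᵀ·S⁻¹ = [-5/8; -7/24]
x' − x̄ = [-25/8, -35/24] = K·y
y = (KᵀK)⁻¹·Kᵀ·(x' − x̄) = [5]
z = y + H·x̄ = [5] + [-8] = [-3]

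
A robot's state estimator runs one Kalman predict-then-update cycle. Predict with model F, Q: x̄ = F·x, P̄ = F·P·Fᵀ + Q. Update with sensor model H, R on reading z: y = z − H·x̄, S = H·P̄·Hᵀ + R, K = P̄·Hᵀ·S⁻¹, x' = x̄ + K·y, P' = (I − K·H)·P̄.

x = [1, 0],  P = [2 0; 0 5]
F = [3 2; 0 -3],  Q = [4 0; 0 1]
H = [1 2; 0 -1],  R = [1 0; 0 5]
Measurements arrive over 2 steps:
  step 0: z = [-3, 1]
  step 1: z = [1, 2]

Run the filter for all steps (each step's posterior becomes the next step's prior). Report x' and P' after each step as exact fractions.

step 0: x̄ = F·x = [3, 0]
step 0: P̄ = F·P·Fᵀ + Q = [42 -30; -30 46]
step 0: y = z − H·x̄ = [-6, 1]
step 0: S = H·P̄·Hᵀ + R = [107 -62; -62 51]
step 0: K = P̄·Hᵀ·S⁻¹ = [942/1613 2094/1613; 310/1613 -1078/1613]
step 0: x' = x̄ + K·y = [1281/1613, -2938/1613]
step 0: P' = (I − K·H)·P̄ = [21882/1613 -10470/1613; -10470/1613 5390/1613]
step 1: x̄ = F·x = [-2033/1613, 8814/1613]
step 1: P̄ = F·P·Fᵀ + Q = [99310/1613 61890/1613; 61890/1613 50123/1613]
step 1: y = z − H·x̄ = [-13982/1613, 12040/1613]
step 1: S = H·P̄·Hᵀ + R = [548975/1613 -162136/1613; -162136/1613 58188/1613]
step 1: K = P̄·Hᵀ·S⁻¹ = [35130/67429 680365/1753154; 15590/67429 -761433/3506308]
step 1: x' = x̄ + K·y = [-2524317/876577, 1612216/876577]
step 1: P' = (I − K·H)·P̄ = [3858515/876577 -3401825/1753154; -3401825/1753154 3807165/3506308]

step 0: x' = [1281/1613, -2938/1613], P' = [21882/1613 -10470/1613; -10470/1613 5390/1613]
step 1: x' = [-2524317/876577, 1612216/876577], P' = [3858515/876577 -3401825/1753154; -3401825/1753154 3807165/3506308]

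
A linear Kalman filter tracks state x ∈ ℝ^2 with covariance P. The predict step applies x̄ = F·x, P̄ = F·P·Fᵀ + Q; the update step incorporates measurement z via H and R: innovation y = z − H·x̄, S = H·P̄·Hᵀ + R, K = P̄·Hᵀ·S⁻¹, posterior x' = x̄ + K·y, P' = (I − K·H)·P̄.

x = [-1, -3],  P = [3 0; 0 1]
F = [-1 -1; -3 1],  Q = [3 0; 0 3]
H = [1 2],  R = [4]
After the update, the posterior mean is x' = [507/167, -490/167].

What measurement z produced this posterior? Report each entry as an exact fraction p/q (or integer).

x̄ = F·x = [4, 0]
P̄ = F·P·Fᵀ + Q = [7 8; 8 31]
S = H·P̄·Hᵀ + R = [167]
K = P̄·Hᵀ·S⁻¹ = [23/167; 70/167]
x' − x̄ = [-161/167, -490/167] = K·y
y = (KᵀK)⁻¹·Kᵀ·(x' − x̄) = [-7]
z = y + H·x̄ = [-7] + [4] = [-3]

z = [-3]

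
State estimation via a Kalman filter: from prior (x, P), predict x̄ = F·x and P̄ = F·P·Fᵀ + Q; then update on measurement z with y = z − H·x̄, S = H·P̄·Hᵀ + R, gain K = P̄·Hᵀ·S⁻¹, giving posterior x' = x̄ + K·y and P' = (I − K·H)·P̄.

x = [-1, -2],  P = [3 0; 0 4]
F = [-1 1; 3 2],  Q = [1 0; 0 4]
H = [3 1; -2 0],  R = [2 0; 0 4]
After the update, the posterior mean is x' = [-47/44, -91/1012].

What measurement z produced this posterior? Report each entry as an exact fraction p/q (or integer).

z = [-3, 3]

x̄ = F·x = [-1, -7]
P̄ = F·P·Fᵀ + Q = [8 -1; -1 47]
S = H·P̄·Hᵀ + R = [115 -46; -46 36]
K = P̄·Hᵀ·S⁻¹ = [1/22 -17/44; 419/506 49/44]
x' − x̄ = [-3/44, 6993/1012] = K·y
y = (KᵀK)⁻¹·Kᵀ·(x' − x̄) = [7, 1]
z = y + H·x̄ = [7, 1] + [-10, 2] = [-3, 3]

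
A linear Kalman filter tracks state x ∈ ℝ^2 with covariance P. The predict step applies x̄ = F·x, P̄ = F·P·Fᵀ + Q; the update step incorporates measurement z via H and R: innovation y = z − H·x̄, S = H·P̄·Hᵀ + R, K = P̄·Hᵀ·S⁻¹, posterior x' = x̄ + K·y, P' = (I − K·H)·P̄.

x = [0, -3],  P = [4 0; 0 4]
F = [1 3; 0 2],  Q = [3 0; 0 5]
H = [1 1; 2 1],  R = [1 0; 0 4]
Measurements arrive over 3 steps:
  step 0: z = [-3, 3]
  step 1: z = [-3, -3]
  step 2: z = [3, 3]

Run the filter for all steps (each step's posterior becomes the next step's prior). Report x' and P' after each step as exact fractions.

step 0: x̄ = F·x = [-9, -6]
step 0: P̄ = F·P·Fᵀ + Q = [43 24; 24 21]
step 0: y = z − H·x̄ = [12, 27]
step 0: S = H·P̄·Hᵀ + R = [113 179; 179 293]
step 0: K = P̄·Hᵀ·S⁻¹ = [-59/1068 437/1068; 139/178 -43/178]
step 0: x' = x̄ + K·y = [493/356, -561/178]
step 0: P' = (I − K·H)·P̄ = [1807/1068 -311/178; -311/178 225/89]
step 1: x̄ = F·x = [-2873/356, -561/89]
step 1: P̄ = F·P·Fᵀ + Q = [18115/1068 1039/89; 1039/89 1345/89]
step 1: y = z − H·x̄ = [4049/356, 3461/178]
step 1: S = H·P̄·Hᵀ + R = [60259/1068 44887/534; 44887/534 35686/267]
step 1: K = P̄·Hᵀ·S⁻¹ = [-1175/101543 35381/101543; 370846/507715 -87131/507715]
step 1: x' = x̄ + K·y = [-144897/101543, -676623/507715]
step 1: P' = (I − K·H)·P̄ = [142699/101543 -143874/101543; -143874/101543 1090216/507715]
step 2: x̄ = F·x = [-2754354/507715, -1353246/507715]
step 2: P̄ = F·P·Fᵀ + Q = [7732364/507715 5102556/507715; 5102556/507715 6899439/507715]
step 2: y = z − H·x̄ = [1126149/101543, 8385099/507715]
step 2: S = H·P̄·Hᵀ + R = [5068926/101543 7534367/101543; 7534367/101543 60269979/507715]
step 2: K = P̄·Hᵀ·S⁻¹ = [-2456044/213413363 74363008/213413363; 155599428/213413363 -36691173/213413363]
step 2: x' = x̄ + K·y = [43126314/213413363, 550861809/213413363]
step 2: P' = (I − K·H)·P̄ = [299908076/213413363 -302364120/213413363; -302364120/213413363 457963548/213413363]

step 0: x' = [493/356, -561/178], P' = [1807/1068 -311/178; -311/178 225/89]
step 1: x' = [-144897/101543, -676623/507715], P' = [142699/101543 -143874/101543; -143874/101543 1090216/507715]
step 2: x' = [43126314/213413363, 550861809/213413363], P' = [299908076/213413363 -302364120/213413363; -302364120/213413363 457963548/213413363]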